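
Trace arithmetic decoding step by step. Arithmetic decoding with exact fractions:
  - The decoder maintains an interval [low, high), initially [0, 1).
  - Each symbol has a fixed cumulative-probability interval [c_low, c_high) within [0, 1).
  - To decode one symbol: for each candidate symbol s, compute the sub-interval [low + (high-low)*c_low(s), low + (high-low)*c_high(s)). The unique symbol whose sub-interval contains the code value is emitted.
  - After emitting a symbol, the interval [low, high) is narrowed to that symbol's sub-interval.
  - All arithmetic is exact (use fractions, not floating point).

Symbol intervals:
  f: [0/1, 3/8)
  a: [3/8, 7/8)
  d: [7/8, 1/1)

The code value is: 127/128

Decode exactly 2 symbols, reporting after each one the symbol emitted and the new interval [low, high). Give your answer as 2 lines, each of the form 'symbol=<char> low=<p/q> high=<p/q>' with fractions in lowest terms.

Answer: symbol=d low=7/8 high=1/1
symbol=d low=63/64 high=1/1

Derivation:
Step 1: interval [0/1, 1/1), width = 1/1 - 0/1 = 1/1
  'f': [0/1 + 1/1*0/1, 0/1 + 1/1*3/8) = [0/1, 3/8)
  'a': [0/1 + 1/1*3/8, 0/1 + 1/1*7/8) = [3/8, 7/8)
  'd': [0/1 + 1/1*7/8, 0/1 + 1/1*1/1) = [7/8, 1/1) <- contains code 127/128
  emit 'd', narrow to [7/8, 1/1)
Step 2: interval [7/8, 1/1), width = 1/1 - 7/8 = 1/8
  'f': [7/8 + 1/8*0/1, 7/8 + 1/8*3/8) = [7/8, 59/64)
  'a': [7/8 + 1/8*3/8, 7/8 + 1/8*7/8) = [59/64, 63/64)
  'd': [7/8 + 1/8*7/8, 7/8 + 1/8*1/1) = [63/64, 1/1) <- contains code 127/128
  emit 'd', narrow to [63/64, 1/1)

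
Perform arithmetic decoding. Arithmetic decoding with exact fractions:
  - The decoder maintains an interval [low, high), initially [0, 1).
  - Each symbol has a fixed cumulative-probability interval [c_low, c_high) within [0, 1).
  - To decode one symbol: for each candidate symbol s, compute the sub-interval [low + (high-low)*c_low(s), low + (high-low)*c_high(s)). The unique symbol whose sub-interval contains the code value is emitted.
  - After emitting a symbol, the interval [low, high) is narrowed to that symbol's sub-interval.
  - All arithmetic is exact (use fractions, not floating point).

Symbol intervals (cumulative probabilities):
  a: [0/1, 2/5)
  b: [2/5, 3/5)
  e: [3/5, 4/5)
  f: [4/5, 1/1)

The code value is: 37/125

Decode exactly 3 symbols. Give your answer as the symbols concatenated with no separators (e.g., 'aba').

Answer: aee

Derivation:
Step 1: interval [0/1, 1/1), width = 1/1 - 0/1 = 1/1
  'a': [0/1 + 1/1*0/1, 0/1 + 1/1*2/5) = [0/1, 2/5) <- contains code 37/125
  'b': [0/1 + 1/1*2/5, 0/1 + 1/1*3/5) = [2/5, 3/5)
  'e': [0/1 + 1/1*3/5, 0/1 + 1/1*4/5) = [3/5, 4/5)
  'f': [0/1 + 1/1*4/5, 0/1 + 1/1*1/1) = [4/5, 1/1)
  emit 'a', narrow to [0/1, 2/5)
Step 2: interval [0/1, 2/5), width = 2/5 - 0/1 = 2/5
  'a': [0/1 + 2/5*0/1, 0/1 + 2/5*2/5) = [0/1, 4/25)
  'b': [0/1 + 2/5*2/5, 0/1 + 2/5*3/5) = [4/25, 6/25)
  'e': [0/1 + 2/5*3/5, 0/1 + 2/5*4/5) = [6/25, 8/25) <- contains code 37/125
  'f': [0/1 + 2/5*4/5, 0/1 + 2/5*1/1) = [8/25, 2/5)
  emit 'e', narrow to [6/25, 8/25)
Step 3: interval [6/25, 8/25), width = 8/25 - 6/25 = 2/25
  'a': [6/25 + 2/25*0/1, 6/25 + 2/25*2/5) = [6/25, 34/125)
  'b': [6/25 + 2/25*2/5, 6/25 + 2/25*3/5) = [34/125, 36/125)
  'e': [6/25 + 2/25*3/5, 6/25 + 2/25*4/5) = [36/125, 38/125) <- contains code 37/125
  'f': [6/25 + 2/25*4/5, 6/25 + 2/25*1/1) = [38/125, 8/25)
  emit 'e', narrow to [36/125, 38/125)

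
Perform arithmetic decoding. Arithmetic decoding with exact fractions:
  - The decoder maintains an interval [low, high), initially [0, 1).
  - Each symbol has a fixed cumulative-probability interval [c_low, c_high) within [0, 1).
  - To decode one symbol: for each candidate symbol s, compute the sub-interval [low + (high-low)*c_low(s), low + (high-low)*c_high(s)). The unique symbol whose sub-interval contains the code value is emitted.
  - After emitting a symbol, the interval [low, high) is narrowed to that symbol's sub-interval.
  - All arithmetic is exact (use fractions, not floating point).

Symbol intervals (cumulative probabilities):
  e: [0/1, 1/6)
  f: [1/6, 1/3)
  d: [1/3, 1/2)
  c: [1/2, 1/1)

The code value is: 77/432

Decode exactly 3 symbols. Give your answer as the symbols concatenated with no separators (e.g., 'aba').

Step 1: interval [0/1, 1/1), width = 1/1 - 0/1 = 1/1
  'e': [0/1 + 1/1*0/1, 0/1 + 1/1*1/6) = [0/1, 1/6)
  'f': [0/1 + 1/1*1/6, 0/1 + 1/1*1/3) = [1/6, 1/3) <- contains code 77/432
  'd': [0/1 + 1/1*1/3, 0/1 + 1/1*1/2) = [1/3, 1/2)
  'c': [0/1 + 1/1*1/2, 0/1 + 1/1*1/1) = [1/2, 1/1)
  emit 'f', narrow to [1/6, 1/3)
Step 2: interval [1/6, 1/3), width = 1/3 - 1/6 = 1/6
  'e': [1/6 + 1/6*0/1, 1/6 + 1/6*1/6) = [1/6, 7/36) <- contains code 77/432
  'f': [1/6 + 1/6*1/6, 1/6 + 1/6*1/3) = [7/36, 2/9)
  'd': [1/6 + 1/6*1/3, 1/6 + 1/6*1/2) = [2/9, 1/4)
  'c': [1/6 + 1/6*1/2, 1/6 + 1/6*1/1) = [1/4, 1/3)
  emit 'e', narrow to [1/6, 7/36)
Step 3: interval [1/6, 7/36), width = 7/36 - 1/6 = 1/36
  'e': [1/6 + 1/36*0/1, 1/6 + 1/36*1/6) = [1/6, 37/216)
  'f': [1/6 + 1/36*1/6, 1/6 + 1/36*1/3) = [37/216, 19/108)
  'd': [1/6 + 1/36*1/3, 1/6 + 1/36*1/2) = [19/108, 13/72) <- contains code 77/432
  'c': [1/6 + 1/36*1/2, 1/6 + 1/36*1/1) = [13/72, 7/36)
  emit 'd', narrow to [19/108, 13/72)

Answer: fed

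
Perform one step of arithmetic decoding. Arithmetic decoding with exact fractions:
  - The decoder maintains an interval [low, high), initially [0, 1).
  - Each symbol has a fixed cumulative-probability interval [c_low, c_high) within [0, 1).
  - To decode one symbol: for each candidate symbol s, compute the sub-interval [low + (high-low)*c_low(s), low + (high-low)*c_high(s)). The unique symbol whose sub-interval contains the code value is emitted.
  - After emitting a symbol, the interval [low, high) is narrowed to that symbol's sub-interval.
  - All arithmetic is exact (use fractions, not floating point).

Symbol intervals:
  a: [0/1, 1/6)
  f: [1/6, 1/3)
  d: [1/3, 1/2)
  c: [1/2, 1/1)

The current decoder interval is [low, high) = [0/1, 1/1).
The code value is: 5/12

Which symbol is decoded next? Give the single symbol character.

Answer: d

Derivation:
Interval width = high − low = 1/1 − 0/1 = 1/1
Scaled code = (code − low) / width = (5/12 − 0/1) / 1/1 = 5/12
  a: [0/1, 1/6) 
  f: [1/6, 1/3) 
  d: [1/3, 1/2) ← scaled code falls here ✓
  c: [1/2, 1/1) 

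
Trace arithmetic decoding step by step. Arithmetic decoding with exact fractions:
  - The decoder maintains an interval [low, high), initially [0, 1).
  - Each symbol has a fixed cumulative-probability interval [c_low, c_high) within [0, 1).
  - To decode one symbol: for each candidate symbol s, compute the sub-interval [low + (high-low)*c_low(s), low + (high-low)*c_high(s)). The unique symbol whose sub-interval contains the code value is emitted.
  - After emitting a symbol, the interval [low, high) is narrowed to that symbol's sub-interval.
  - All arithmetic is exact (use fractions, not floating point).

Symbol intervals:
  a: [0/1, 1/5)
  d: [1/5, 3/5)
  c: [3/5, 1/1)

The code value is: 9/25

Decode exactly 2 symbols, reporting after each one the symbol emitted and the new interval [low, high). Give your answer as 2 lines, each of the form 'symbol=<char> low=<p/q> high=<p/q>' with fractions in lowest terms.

Answer: symbol=d low=1/5 high=3/5
symbol=d low=7/25 high=11/25

Derivation:
Step 1: interval [0/1, 1/1), width = 1/1 - 0/1 = 1/1
  'a': [0/1 + 1/1*0/1, 0/1 + 1/1*1/5) = [0/1, 1/5)
  'd': [0/1 + 1/1*1/5, 0/1 + 1/1*3/5) = [1/5, 3/5) <- contains code 9/25
  'c': [0/1 + 1/1*3/5, 0/1 + 1/1*1/1) = [3/5, 1/1)
  emit 'd', narrow to [1/5, 3/5)
Step 2: interval [1/5, 3/5), width = 3/5 - 1/5 = 2/5
  'a': [1/5 + 2/5*0/1, 1/5 + 2/5*1/5) = [1/5, 7/25)
  'd': [1/5 + 2/5*1/5, 1/5 + 2/5*3/5) = [7/25, 11/25) <- contains code 9/25
  'c': [1/5 + 2/5*3/5, 1/5 + 2/5*1/1) = [11/25, 3/5)
  emit 'd', narrow to [7/25, 11/25)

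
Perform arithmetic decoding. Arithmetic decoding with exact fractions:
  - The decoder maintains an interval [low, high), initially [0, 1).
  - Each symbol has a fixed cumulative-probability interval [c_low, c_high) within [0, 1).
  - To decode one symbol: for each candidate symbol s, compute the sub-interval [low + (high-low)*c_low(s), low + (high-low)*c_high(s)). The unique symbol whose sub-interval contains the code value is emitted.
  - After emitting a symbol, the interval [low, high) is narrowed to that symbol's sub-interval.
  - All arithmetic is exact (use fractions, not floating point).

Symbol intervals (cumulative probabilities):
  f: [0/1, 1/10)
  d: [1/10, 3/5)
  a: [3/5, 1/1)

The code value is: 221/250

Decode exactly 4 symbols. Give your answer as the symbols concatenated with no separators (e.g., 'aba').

Step 1: interval [0/1, 1/1), width = 1/1 - 0/1 = 1/1
  'f': [0/1 + 1/1*0/1, 0/1 + 1/1*1/10) = [0/1, 1/10)
  'd': [0/1 + 1/1*1/10, 0/1 + 1/1*3/5) = [1/10, 3/5)
  'a': [0/1 + 1/1*3/5, 0/1 + 1/1*1/1) = [3/5, 1/1) <- contains code 221/250
  emit 'a', narrow to [3/5, 1/1)
Step 2: interval [3/5, 1/1), width = 1/1 - 3/5 = 2/5
  'f': [3/5 + 2/5*0/1, 3/5 + 2/5*1/10) = [3/5, 16/25)
  'd': [3/5 + 2/5*1/10, 3/5 + 2/5*3/5) = [16/25, 21/25)
  'a': [3/5 + 2/5*3/5, 3/5 + 2/5*1/1) = [21/25, 1/1) <- contains code 221/250
  emit 'a', narrow to [21/25, 1/1)
Step 3: interval [21/25, 1/1), width = 1/1 - 21/25 = 4/25
  'f': [21/25 + 4/25*0/1, 21/25 + 4/25*1/10) = [21/25, 107/125)
  'd': [21/25 + 4/25*1/10, 21/25 + 4/25*3/5) = [107/125, 117/125) <- contains code 221/250
  'a': [21/25 + 4/25*3/5, 21/25 + 4/25*1/1) = [117/125, 1/1)
  emit 'd', narrow to [107/125, 117/125)
Step 4: interval [107/125, 117/125), width = 117/125 - 107/125 = 2/25
  'f': [107/125 + 2/25*0/1, 107/125 + 2/25*1/10) = [107/125, 108/125)
  'd': [107/125 + 2/25*1/10, 107/125 + 2/25*3/5) = [108/125, 113/125) <- contains code 221/250
  'a': [107/125 + 2/25*3/5, 107/125 + 2/25*1/1) = [113/125, 117/125)
  emit 'd', narrow to [108/125, 113/125)

Answer: aadd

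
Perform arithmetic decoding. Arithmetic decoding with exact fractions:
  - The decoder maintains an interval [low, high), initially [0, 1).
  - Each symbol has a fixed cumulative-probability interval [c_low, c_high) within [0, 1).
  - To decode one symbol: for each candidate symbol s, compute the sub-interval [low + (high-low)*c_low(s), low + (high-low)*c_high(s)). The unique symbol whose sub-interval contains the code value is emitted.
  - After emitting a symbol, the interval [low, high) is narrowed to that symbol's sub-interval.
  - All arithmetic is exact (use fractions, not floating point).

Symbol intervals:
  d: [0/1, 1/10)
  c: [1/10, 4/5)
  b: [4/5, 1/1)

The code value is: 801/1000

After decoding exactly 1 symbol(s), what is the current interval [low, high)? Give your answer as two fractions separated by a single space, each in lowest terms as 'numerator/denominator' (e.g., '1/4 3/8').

Step 1: interval [0/1, 1/1), width = 1/1 - 0/1 = 1/1
  'd': [0/1 + 1/1*0/1, 0/1 + 1/1*1/10) = [0/1, 1/10)
  'c': [0/1 + 1/1*1/10, 0/1 + 1/1*4/5) = [1/10, 4/5)
  'b': [0/1 + 1/1*4/5, 0/1 + 1/1*1/1) = [4/5, 1/1) <- contains code 801/1000
  emit 'b', narrow to [4/5, 1/1)

Answer: 4/5 1/1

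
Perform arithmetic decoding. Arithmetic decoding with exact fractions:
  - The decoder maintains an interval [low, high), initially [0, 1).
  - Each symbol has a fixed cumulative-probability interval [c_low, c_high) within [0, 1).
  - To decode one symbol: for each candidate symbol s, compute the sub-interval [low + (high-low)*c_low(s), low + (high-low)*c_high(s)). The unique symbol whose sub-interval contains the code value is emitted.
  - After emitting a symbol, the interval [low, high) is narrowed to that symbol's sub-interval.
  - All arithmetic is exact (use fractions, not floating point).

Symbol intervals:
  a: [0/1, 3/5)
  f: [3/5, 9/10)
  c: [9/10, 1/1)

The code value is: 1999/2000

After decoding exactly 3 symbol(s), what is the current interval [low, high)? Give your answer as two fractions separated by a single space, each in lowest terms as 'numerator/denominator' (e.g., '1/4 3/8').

Answer: 999/1000 1/1

Derivation:
Step 1: interval [0/1, 1/1), width = 1/1 - 0/1 = 1/1
  'a': [0/1 + 1/1*0/1, 0/1 + 1/1*3/5) = [0/1, 3/5)
  'f': [0/1 + 1/1*3/5, 0/1 + 1/1*9/10) = [3/5, 9/10)
  'c': [0/1 + 1/1*9/10, 0/1 + 1/1*1/1) = [9/10, 1/1) <- contains code 1999/2000
  emit 'c', narrow to [9/10, 1/1)
Step 2: interval [9/10, 1/1), width = 1/1 - 9/10 = 1/10
  'a': [9/10 + 1/10*0/1, 9/10 + 1/10*3/5) = [9/10, 24/25)
  'f': [9/10 + 1/10*3/5, 9/10 + 1/10*9/10) = [24/25, 99/100)
  'c': [9/10 + 1/10*9/10, 9/10 + 1/10*1/1) = [99/100, 1/1) <- contains code 1999/2000
  emit 'c', narrow to [99/100, 1/1)
Step 3: interval [99/100, 1/1), width = 1/1 - 99/100 = 1/100
  'a': [99/100 + 1/100*0/1, 99/100 + 1/100*3/5) = [99/100, 249/250)
  'f': [99/100 + 1/100*3/5, 99/100 + 1/100*9/10) = [249/250, 999/1000)
  'c': [99/100 + 1/100*9/10, 99/100 + 1/100*1/1) = [999/1000, 1/1) <- contains code 1999/2000
  emit 'c', narrow to [999/1000, 1/1)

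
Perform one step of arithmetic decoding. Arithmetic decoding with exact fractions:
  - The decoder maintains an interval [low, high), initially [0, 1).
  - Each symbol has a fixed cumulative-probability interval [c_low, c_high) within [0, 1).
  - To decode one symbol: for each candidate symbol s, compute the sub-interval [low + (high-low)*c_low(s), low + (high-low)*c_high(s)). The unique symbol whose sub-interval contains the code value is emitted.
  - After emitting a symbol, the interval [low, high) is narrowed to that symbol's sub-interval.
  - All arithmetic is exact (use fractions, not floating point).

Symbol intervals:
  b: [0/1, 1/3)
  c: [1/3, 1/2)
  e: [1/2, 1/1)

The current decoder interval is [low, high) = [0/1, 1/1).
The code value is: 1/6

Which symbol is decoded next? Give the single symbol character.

Interval width = high − low = 1/1 − 0/1 = 1/1
Scaled code = (code − low) / width = (1/6 − 0/1) / 1/1 = 1/6
  b: [0/1, 1/3) ← scaled code falls here ✓
  c: [1/3, 1/2) 
  e: [1/2, 1/1) 

Answer: b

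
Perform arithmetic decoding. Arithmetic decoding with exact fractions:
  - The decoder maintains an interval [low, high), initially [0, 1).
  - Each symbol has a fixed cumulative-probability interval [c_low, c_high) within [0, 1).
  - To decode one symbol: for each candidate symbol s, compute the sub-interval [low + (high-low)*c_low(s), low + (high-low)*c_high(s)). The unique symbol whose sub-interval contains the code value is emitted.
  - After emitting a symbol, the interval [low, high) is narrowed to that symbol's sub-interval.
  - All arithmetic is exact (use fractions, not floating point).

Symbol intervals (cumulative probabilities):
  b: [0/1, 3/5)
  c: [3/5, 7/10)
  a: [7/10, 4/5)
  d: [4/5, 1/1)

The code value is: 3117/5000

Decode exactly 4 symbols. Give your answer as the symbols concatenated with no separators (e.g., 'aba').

Answer: cbbc

Derivation:
Step 1: interval [0/1, 1/1), width = 1/1 - 0/1 = 1/1
  'b': [0/1 + 1/1*0/1, 0/1 + 1/1*3/5) = [0/1, 3/5)
  'c': [0/1 + 1/1*3/5, 0/1 + 1/1*7/10) = [3/5, 7/10) <- contains code 3117/5000
  'a': [0/1 + 1/1*7/10, 0/1 + 1/1*4/5) = [7/10, 4/5)
  'd': [0/1 + 1/1*4/5, 0/1 + 1/1*1/1) = [4/5, 1/1)
  emit 'c', narrow to [3/5, 7/10)
Step 2: interval [3/5, 7/10), width = 7/10 - 3/5 = 1/10
  'b': [3/5 + 1/10*0/1, 3/5 + 1/10*3/5) = [3/5, 33/50) <- contains code 3117/5000
  'c': [3/5 + 1/10*3/5, 3/5 + 1/10*7/10) = [33/50, 67/100)
  'a': [3/5 + 1/10*7/10, 3/5 + 1/10*4/5) = [67/100, 17/25)
  'd': [3/5 + 1/10*4/5, 3/5 + 1/10*1/1) = [17/25, 7/10)
  emit 'b', narrow to [3/5, 33/50)
Step 3: interval [3/5, 33/50), width = 33/50 - 3/5 = 3/50
  'b': [3/5 + 3/50*0/1, 3/5 + 3/50*3/5) = [3/5, 159/250) <- contains code 3117/5000
  'c': [3/5 + 3/50*3/5, 3/5 + 3/50*7/10) = [159/250, 321/500)
  'a': [3/5 + 3/50*7/10, 3/5 + 3/50*4/5) = [321/500, 81/125)
  'd': [3/5 + 3/50*4/5, 3/5 + 3/50*1/1) = [81/125, 33/50)
  emit 'b', narrow to [3/5, 159/250)
Step 4: interval [3/5, 159/250), width = 159/250 - 3/5 = 9/250
  'b': [3/5 + 9/250*0/1, 3/5 + 9/250*3/5) = [3/5, 777/1250)
  'c': [3/5 + 9/250*3/5, 3/5 + 9/250*7/10) = [777/1250, 1563/2500) <- contains code 3117/5000
  'a': [3/5 + 9/250*7/10, 3/5 + 9/250*4/5) = [1563/2500, 393/625)
  'd': [3/5 + 9/250*4/5, 3/5 + 9/250*1/1) = [393/625, 159/250)
  emit 'c', narrow to [777/1250, 1563/2500)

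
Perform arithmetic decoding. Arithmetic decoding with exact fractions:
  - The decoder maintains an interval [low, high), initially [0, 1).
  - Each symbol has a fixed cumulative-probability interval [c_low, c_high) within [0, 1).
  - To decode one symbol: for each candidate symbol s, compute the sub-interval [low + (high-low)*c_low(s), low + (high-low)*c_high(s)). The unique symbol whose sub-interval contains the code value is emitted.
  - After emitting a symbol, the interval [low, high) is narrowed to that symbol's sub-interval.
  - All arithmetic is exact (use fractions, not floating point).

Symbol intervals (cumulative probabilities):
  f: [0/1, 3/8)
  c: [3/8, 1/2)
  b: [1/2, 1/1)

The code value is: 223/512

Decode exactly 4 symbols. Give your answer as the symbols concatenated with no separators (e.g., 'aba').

Step 1: interval [0/1, 1/1), width = 1/1 - 0/1 = 1/1
  'f': [0/1 + 1/1*0/1, 0/1 + 1/1*3/8) = [0/1, 3/8)
  'c': [0/1 + 1/1*3/8, 0/1 + 1/1*1/2) = [3/8, 1/2) <- contains code 223/512
  'b': [0/1 + 1/1*1/2, 0/1 + 1/1*1/1) = [1/2, 1/1)
  emit 'c', narrow to [3/8, 1/2)
Step 2: interval [3/8, 1/2), width = 1/2 - 3/8 = 1/8
  'f': [3/8 + 1/8*0/1, 3/8 + 1/8*3/8) = [3/8, 27/64)
  'c': [3/8 + 1/8*3/8, 3/8 + 1/8*1/2) = [27/64, 7/16) <- contains code 223/512
  'b': [3/8 + 1/8*1/2, 3/8 + 1/8*1/1) = [7/16, 1/2)
  emit 'c', narrow to [27/64, 7/16)
Step 3: interval [27/64, 7/16), width = 7/16 - 27/64 = 1/64
  'f': [27/64 + 1/64*0/1, 27/64 + 1/64*3/8) = [27/64, 219/512)
  'c': [27/64 + 1/64*3/8, 27/64 + 1/64*1/2) = [219/512, 55/128)
  'b': [27/64 + 1/64*1/2, 27/64 + 1/64*1/1) = [55/128, 7/16) <- contains code 223/512
  emit 'b', narrow to [55/128, 7/16)
Step 4: interval [55/128, 7/16), width = 7/16 - 55/128 = 1/128
  'f': [55/128 + 1/128*0/1, 55/128 + 1/128*3/8) = [55/128, 443/1024)
  'c': [55/128 + 1/128*3/8, 55/128 + 1/128*1/2) = [443/1024, 111/256)
  'b': [55/128 + 1/128*1/2, 55/128 + 1/128*1/1) = [111/256, 7/16) <- contains code 223/512
  emit 'b', narrow to [111/256, 7/16)

Answer: ccbb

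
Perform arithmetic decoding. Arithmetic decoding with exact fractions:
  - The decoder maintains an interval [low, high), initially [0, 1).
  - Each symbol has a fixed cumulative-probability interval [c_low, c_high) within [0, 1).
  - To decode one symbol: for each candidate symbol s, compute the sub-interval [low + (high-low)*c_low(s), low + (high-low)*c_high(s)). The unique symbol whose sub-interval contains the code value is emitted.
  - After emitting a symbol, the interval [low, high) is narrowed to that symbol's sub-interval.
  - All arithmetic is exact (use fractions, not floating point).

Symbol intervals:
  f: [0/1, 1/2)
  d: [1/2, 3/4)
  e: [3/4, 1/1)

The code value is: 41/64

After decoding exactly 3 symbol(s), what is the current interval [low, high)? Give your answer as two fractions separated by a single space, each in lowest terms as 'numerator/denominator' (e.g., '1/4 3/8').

Step 1: interval [0/1, 1/1), width = 1/1 - 0/1 = 1/1
  'f': [0/1 + 1/1*0/1, 0/1 + 1/1*1/2) = [0/1, 1/2)
  'd': [0/1 + 1/1*1/2, 0/1 + 1/1*3/4) = [1/2, 3/4) <- contains code 41/64
  'e': [0/1 + 1/1*3/4, 0/1 + 1/1*1/1) = [3/4, 1/1)
  emit 'd', narrow to [1/2, 3/4)
Step 2: interval [1/2, 3/4), width = 3/4 - 1/2 = 1/4
  'f': [1/2 + 1/4*0/1, 1/2 + 1/4*1/2) = [1/2, 5/8)
  'd': [1/2 + 1/4*1/2, 1/2 + 1/4*3/4) = [5/8, 11/16) <- contains code 41/64
  'e': [1/2 + 1/4*3/4, 1/2 + 1/4*1/1) = [11/16, 3/4)
  emit 'd', narrow to [5/8, 11/16)
Step 3: interval [5/8, 11/16), width = 11/16 - 5/8 = 1/16
  'f': [5/8 + 1/16*0/1, 5/8 + 1/16*1/2) = [5/8, 21/32) <- contains code 41/64
  'd': [5/8 + 1/16*1/2, 5/8 + 1/16*3/4) = [21/32, 43/64)
  'e': [5/8 + 1/16*3/4, 5/8 + 1/16*1/1) = [43/64, 11/16)
  emit 'f', narrow to [5/8, 21/32)

Answer: 5/8 21/32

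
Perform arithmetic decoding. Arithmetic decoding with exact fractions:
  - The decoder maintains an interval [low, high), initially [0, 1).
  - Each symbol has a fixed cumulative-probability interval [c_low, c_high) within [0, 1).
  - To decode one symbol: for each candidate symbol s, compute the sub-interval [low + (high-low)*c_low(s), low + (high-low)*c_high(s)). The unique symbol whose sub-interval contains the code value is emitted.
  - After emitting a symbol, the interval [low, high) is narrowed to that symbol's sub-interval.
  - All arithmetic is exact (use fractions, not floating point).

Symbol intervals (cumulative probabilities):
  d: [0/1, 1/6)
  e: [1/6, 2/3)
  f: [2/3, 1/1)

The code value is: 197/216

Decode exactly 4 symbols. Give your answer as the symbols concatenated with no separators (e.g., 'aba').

Step 1: interval [0/1, 1/1), width = 1/1 - 0/1 = 1/1
  'd': [0/1 + 1/1*0/1, 0/1 + 1/1*1/6) = [0/1, 1/6)
  'e': [0/1 + 1/1*1/6, 0/1 + 1/1*2/3) = [1/6, 2/3)
  'f': [0/1 + 1/1*2/3, 0/1 + 1/1*1/1) = [2/3, 1/1) <- contains code 197/216
  emit 'f', narrow to [2/3, 1/1)
Step 2: interval [2/3, 1/1), width = 1/1 - 2/3 = 1/3
  'd': [2/3 + 1/3*0/1, 2/3 + 1/3*1/6) = [2/3, 13/18)
  'e': [2/3 + 1/3*1/6, 2/3 + 1/3*2/3) = [13/18, 8/9)
  'f': [2/3 + 1/3*2/3, 2/3 + 1/3*1/1) = [8/9, 1/1) <- contains code 197/216
  emit 'f', narrow to [8/9, 1/1)
Step 3: interval [8/9, 1/1), width = 1/1 - 8/9 = 1/9
  'd': [8/9 + 1/9*0/1, 8/9 + 1/9*1/6) = [8/9, 49/54)
  'e': [8/9 + 1/9*1/6, 8/9 + 1/9*2/3) = [49/54, 26/27) <- contains code 197/216
  'f': [8/9 + 1/9*2/3, 8/9 + 1/9*1/1) = [26/27, 1/1)
  emit 'e', narrow to [49/54, 26/27)
Step 4: interval [49/54, 26/27), width = 26/27 - 49/54 = 1/18
  'd': [49/54 + 1/18*0/1, 49/54 + 1/18*1/6) = [49/54, 11/12) <- contains code 197/216
  'e': [49/54 + 1/18*1/6, 49/54 + 1/18*2/3) = [11/12, 17/18)
  'f': [49/54 + 1/18*2/3, 49/54 + 1/18*1/1) = [17/18, 26/27)
  emit 'd', narrow to [49/54, 11/12)

Answer: ffed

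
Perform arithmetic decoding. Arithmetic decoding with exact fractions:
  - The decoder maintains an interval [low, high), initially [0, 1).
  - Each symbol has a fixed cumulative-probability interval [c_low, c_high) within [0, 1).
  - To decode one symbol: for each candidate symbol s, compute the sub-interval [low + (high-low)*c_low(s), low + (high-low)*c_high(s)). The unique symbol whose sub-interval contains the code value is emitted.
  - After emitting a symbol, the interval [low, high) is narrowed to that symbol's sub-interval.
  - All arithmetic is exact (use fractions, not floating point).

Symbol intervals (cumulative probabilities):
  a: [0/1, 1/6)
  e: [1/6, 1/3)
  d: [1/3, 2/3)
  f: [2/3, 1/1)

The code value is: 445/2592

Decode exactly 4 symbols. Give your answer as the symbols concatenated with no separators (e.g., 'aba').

Step 1: interval [0/1, 1/1), width = 1/1 - 0/1 = 1/1
  'a': [0/1 + 1/1*0/1, 0/1 + 1/1*1/6) = [0/1, 1/6)
  'e': [0/1 + 1/1*1/6, 0/1 + 1/1*1/3) = [1/6, 1/3) <- contains code 445/2592
  'd': [0/1 + 1/1*1/3, 0/1 + 1/1*2/3) = [1/3, 2/3)
  'f': [0/1 + 1/1*2/3, 0/1 + 1/1*1/1) = [2/3, 1/1)
  emit 'e', narrow to [1/6, 1/3)
Step 2: interval [1/6, 1/3), width = 1/3 - 1/6 = 1/6
  'a': [1/6 + 1/6*0/1, 1/6 + 1/6*1/6) = [1/6, 7/36) <- contains code 445/2592
  'e': [1/6 + 1/6*1/6, 1/6 + 1/6*1/3) = [7/36, 2/9)
  'd': [1/6 + 1/6*1/3, 1/6 + 1/6*2/3) = [2/9, 5/18)
  'f': [1/6 + 1/6*2/3, 1/6 + 1/6*1/1) = [5/18, 1/3)
  emit 'a', narrow to [1/6, 7/36)
Step 3: interval [1/6, 7/36), width = 7/36 - 1/6 = 1/36
  'a': [1/6 + 1/36*0/1, 1/6 + 1/36*1/6) = [1/6, 37/216)
  'e': [1/6 + 1/36*1/6, 1/6 + 1/36*1/3) = [37/216, 19/108) <- contains code 445/2592
  'd': [1/6 + 1/36*1/3, 1/6 + 1/36*2/3) = [19/108, 5/27)
  'f': [1/6 + 1/36*2/3, 1/6 + 1/36*1/1) = [5/27, 7/36)
  emit 'e', narrow to [37/216, 19/108)
Step 4: interval [37/216, 19/108), width = 19/108 - 37/216 = 1/216
  'a': [37/216 + 1/216*0/1, 37/216 + 1/216*1/6) = [37/216, 223/1296) <- contains code 445/2592
  'e': [37/216 + 1/216*1/6, 37/216 + 1/216*1/3) = [223/1296, 14/81)
  'd': [37/216 + 1/216*1/3, 37/216 + 1/216*2/3) = [14/81, 113/648)
  'f': [37/216 + 1/216*2/3, 37/216 + 1/216*1/1) = [113/648, 19/108)
  emit 'a', narrow to [37/216, 223/1296)

Answer: eaea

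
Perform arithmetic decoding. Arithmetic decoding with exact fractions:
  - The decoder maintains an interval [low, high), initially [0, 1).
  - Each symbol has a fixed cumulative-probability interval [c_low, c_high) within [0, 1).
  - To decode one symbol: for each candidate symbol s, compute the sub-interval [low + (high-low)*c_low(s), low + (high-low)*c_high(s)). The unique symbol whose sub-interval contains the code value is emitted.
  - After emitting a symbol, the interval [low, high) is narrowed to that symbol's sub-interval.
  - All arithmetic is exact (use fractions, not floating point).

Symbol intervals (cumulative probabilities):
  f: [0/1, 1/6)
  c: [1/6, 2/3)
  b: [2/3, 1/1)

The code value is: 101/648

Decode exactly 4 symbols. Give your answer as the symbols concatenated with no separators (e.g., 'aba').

Answer: fbbc

Derivation:
Step 1: interval [0/1, 1/1), width = 1/1 - 0/1 = 1/1
  'f': [0/1 + 1/1*0/1, 0/1 + 1/1*1/6) = [0/1, 1/6) <- contains code 101/648
  'c': [0/1 + 1/1*1/6, 0/1 + 1/1*2/3) = [1/6, 2/3)
  'b': [0/1 + 1/1*2/3, 0/1 + 1/1*1/1) = [2/3, 1/1)
  emit 'f', narrow to [0/1, 1/6)
Step 2: interval [0/1, 1/6), width = 1/6 - 0/1 = 1/6
  'f': [0/1 + 1/6*0/1, 0/1 + 1/6*1/6) = [0/1, 1/36)
  'c': [0/1 + 1/6*1/6, 0/1 + 1/6*2/3) = [1/36, 1/9)
  'b': [0/1 + 1/6*2/3, 0/1 + 1/6*1/1) = [1/9, 1/6) <- contains code 101/648
  emit 'b', narrow to [1/9, 1/6)
Step 3: interval [1/9, 1/6), width = 1/6 - 1/9 = 1/18
  'f': [1/9 + 1/18*0/1, 1/9 + 1/18*1/6) = [1/9, 13/108)
  'c': [1/9 + 1/18*1/6, 1/9 + 1/18*2/3) = [13/108, 4/27)
  'b': [1/9 + 1/18*2/3, 1/9 + 1/18*1/1) = [4/27, 1/6) <- contains code 101/648
  emit 'b', narrow to [4/27, 1/6)
Step 4: interval [4/27, 1/6), width = 1/6 - 4/27 = 1/54
  'f': [4/27 + 1/54*0/1, 4/27 + 1/54*1/6) = [4/27, 49/324)
  'c': [4/27 + 1/54*1/6, 4/27 + 1/54*2/3) = [49/324, 13/81) <- contains code 101/648
  'b': [4/27 + 1/54*2/3, 4/27 + 1/54*1/1) = [13/81, 1/6)
  emit 'c', narrow to [49/324, 13/81)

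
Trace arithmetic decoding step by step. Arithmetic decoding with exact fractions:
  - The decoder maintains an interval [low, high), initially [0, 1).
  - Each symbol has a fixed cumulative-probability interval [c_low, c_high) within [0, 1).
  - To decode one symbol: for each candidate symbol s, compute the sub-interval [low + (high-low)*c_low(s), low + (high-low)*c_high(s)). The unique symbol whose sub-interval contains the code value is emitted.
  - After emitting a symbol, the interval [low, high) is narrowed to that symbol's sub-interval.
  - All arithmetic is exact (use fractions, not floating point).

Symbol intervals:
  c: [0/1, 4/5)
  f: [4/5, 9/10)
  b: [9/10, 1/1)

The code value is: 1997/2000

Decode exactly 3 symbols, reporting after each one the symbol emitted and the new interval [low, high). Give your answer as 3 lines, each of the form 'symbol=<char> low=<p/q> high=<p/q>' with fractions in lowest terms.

Answer: symbol=b low=9/10 high=1/1
symbol=b low=99/100 high=1/1
symbol=f low=499/500 high=999/1000

Derivation:
Step 1: interval [0/1, 1/1), width = 1/1 - 0/1 = 1/1
  'c': [0/1 + 1/1*0/1, 0/1 + 1/1*4/5) = [0/1, 4/5)
  'f': [0/1 + 1/1*4/5, 0/1 + 1/1*9/10) = [4/5, 9/10)
  'b': [0/1 + 1/1*9/10, 0/1 + 1/1*1/1) = [9/10, 1/1) <- contains code 1997/2000
  emit 'b', narrow to [9/10, 1/1)
Step 2: interval [9/10, 1/1), width = 1/1 - 9/10 = 1/10
  'c': [9/10 + 1/10*0/1, 9/10 + 1/10*4/5) = [9/10, 49/50)
  'f': [9/10 + 1/10*4/5, 9/10 + 1/10*9/10) = [49/50, 99/100)
  'b': [9/10 + 1/10*9/10, 9/10 + 1/10*1/1) = [99/100, 1/1) <- contains code 1997/2000
  emit 'b', narrow to [99/100, 1/1)
Step 3: interval [99/100, 1/1), width = 1/1 - 99/100 = 1/100
  'c': [99/100 + 1/100*0/1, 99/100 + 1/100*4/5) = [99/100, 499/500)
  'f': [99/100 + 1/100*4/5, 99/100 + 1/100*9/10) = [499/500, 999/1000) <- contains code 1997/2000
  'b': [99/100 + 1/100*9/10, 99/100 + 1/100*1/1) = [999/1000, 1/1)
  emit 'f', narrow to [499/500, 999/1000)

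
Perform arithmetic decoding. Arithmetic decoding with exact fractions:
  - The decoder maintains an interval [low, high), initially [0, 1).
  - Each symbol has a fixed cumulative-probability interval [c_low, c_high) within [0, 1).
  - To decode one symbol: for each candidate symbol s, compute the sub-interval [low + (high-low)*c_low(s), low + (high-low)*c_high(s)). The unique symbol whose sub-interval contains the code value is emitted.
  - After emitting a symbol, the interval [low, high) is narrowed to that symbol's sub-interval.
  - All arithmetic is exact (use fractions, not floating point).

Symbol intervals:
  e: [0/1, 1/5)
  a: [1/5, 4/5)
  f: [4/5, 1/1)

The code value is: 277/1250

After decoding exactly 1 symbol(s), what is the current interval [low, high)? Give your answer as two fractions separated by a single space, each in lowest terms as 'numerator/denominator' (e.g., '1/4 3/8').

Step 1: interval [0/1, 1/1), width = 1/1 - 0/1 = 1/1
  'e': [0/1 + 1/1*0/1, 0/1 + 1/1*1/5) = [0/1, 1/5)
  'a': [0/1 + 1/1*1/5, 0/1 + 1/1*4/5) = [1/5, 4/5) <- contains code 277/1250
  'f': [0/1 + 1/1*4/5, 0/1 + 1/1*1/1) = [4/5, 1/1)
  emit 'a', narrow to [1/5, 4/5)

Answer: 1/5 4/5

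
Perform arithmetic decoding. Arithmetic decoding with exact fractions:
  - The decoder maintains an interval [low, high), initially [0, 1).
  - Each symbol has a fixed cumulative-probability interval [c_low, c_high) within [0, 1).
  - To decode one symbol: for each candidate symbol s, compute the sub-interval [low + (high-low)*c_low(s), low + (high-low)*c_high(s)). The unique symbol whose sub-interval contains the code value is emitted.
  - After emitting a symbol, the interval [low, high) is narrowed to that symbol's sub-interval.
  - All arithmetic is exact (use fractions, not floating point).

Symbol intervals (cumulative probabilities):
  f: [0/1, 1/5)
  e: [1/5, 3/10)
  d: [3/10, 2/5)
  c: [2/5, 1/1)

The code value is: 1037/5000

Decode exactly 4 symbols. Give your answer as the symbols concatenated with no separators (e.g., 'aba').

Step 1: interval [0/1, 1/1), width = 1/1 - 0/1 = 1/1
  'f': [0/1 + 1/1*0/1, 0/1 + 1/1*1/5) = [0/1, 1/5)
  'e': [0/1 + 1/1*1/5, 0/1 + 1/1*3/10) = [1/5, 3/10) <- contains code 1037/5000
  'd': [0/1 + 1/1*3/10, 0/1 + 1/1*2/5) = [3/10, 2/5)
  'c': [0/1 + 1/1*2/5, 0/1 + 1/1*1/1) = [2/5, 1/1)
  emit 'e', narrow to [1/5, 3/10)
Step 2: interval [1/5, 3/10), width = 3/10 - 1/5 = 1/10
  'f': [1/5 + 1/10*0/1, 1/5 + 1/10*1/5) = [1/5, 11/50) <- contains code 1037/5000
  'e': [1/5 + 1/10*1/5, 1/5 + 1/10*3/10) = [11/50, 23/100)
  'd': [1/5 + 1/10*3/10, 1/5 + 1/10*2/5) = [23/100, 6/25)
  'c': [1/5 + 1/10*2/5, 1/5 + 1/10*1/1) = [6/25, 3/10)
  emit 'f', narrow to [1/5, 11/50)
Step 3: interval [1/5, 11/50), width = 11/50 - 1/5 = 1/50
  'f': [1/5 + 1/50*0/1, 1/5 + 1/50*1/5) = [1/5, 51/250)
  'e': [1/5 + 1/50*1/5, 1/5 + 1/50*3/10) = [51/250, 103/500)
  'd': [1/5 + 1/50*3/10, 1/5 + 1/50*2/5) = [103/500, 26/125) <- contains code 1037/5000
  'c': [1/5 + 1/50*2/5, 1/5 + 1/50*1/1) = [26/125, 11/50)
  emit 'd', narrow to [103/500, 26/125)
Step 4: interval [103/500, 26/125), width = 26/125 - 103/500 = 1/500
  'f': [103/500 + 1/500*0/1, 103/500 + 1/500*1/5) = [103/500, 129/625)
  'e': [103/500 + 1/500*1/5, 103/500 + 1/500*3/10) = [129/625, 1033/5000)
  'd': [103/500 + 1/500*3/10, 103/500 + 1/500*2/5) = [1033/5000, 517/2500)
  'c': [103/500 + 1/500*2/5, 103/500 + 1/500*1/1) = [517/2500, 26/125) <- contains code 1037/5000
  emit 'c', narrow to [517/2500, 26/125)

Answer: efdc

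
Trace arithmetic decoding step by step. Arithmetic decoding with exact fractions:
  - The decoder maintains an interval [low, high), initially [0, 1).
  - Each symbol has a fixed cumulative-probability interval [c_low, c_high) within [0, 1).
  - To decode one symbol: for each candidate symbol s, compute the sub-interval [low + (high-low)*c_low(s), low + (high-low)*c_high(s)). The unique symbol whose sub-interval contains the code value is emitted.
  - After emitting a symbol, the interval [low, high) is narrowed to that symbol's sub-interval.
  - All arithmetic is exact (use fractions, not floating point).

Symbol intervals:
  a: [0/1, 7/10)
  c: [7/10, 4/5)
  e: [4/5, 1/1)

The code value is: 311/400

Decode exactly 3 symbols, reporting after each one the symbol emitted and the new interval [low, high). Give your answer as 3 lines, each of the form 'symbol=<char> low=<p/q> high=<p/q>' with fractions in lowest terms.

Step 1: interval [0/1, 1/1), width = 1/1 - 0/1 = 1/1
  'a': [0/1 + 1/1*0/1, 0/1 + 1/1*7/10) = [0/1, 7/10)
  'c': [0/1 + 1/1*7/10, 0/1 + 1/1*4/5) = [7/10, 4/5) <- contains code 311/400
  'e': [0/1 + 1/1*4/5, 0/1 + 1/1*1/1) = [4/5, 1/1)
  emit 'c', narrow to [7/10, 4/5)
Step 2: interval [7/10, 4/5), width = 4/5 - 7/10 = 1/10
  'a': [7/10 + 1/10*0/1, 7/10 + 1/10*7/10) = [7/10, 77/100)
  'c': [7/10 + 1/10*7/10, 7/10 + 1/10*4/5) = [77/100, 39/50) <- contains code 311/400
  'e': [7/10 + 1/10*4/5, 7/10 + 1/10*1/1) = [39/50, 4/5)
  emit 'c', narrow to [77/100, 39/50)
Step 3: interval [77/100, 39/50), width = 39/50 - 77/100 = 1/100
  'a': [77/100 + 1/100*0/1, 77/100 + 1/100*7/10) = [77/100, 777/1000)
  'c': [77/100 + 1/100*7/10, 77/100 + 1/100*4/5) = [777/1000, 389/500) <- contains code 311/400
  'e': [77/100 + 1/100*4/5, 77/100 + 1/100*1/1) = [389/500, 39/50)
  emit 'c', narrow to [777/1000, 389/500)

Answer: symbol=c low=7/10 high=4/5
symbol=c low=77/100 high=39/50
symbol=c low=777/1000 high=389/500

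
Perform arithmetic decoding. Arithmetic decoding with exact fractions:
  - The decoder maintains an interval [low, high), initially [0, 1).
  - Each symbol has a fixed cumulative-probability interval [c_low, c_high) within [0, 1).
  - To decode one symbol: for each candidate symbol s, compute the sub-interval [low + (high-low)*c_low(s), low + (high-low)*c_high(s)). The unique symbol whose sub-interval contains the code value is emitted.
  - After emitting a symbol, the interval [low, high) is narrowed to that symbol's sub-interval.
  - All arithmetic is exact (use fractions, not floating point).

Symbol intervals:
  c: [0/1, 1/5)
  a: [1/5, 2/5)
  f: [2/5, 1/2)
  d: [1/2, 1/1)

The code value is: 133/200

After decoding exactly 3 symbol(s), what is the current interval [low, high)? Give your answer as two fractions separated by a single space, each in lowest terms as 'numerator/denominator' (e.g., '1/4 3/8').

Answer: 13/20 7/10

Derivation:
Step 1: interval [0/1, 1/1), width = 1/1 - 0/1 = 1/1
  'c': [0/1 + 1/1*0/1, 0/1 + 1/1*1/5) = [0/1, 1/5)
  'a': [0/1 + 1/1*1/5, 0/1 + 1/1*2/5) = [1/5, 2/5)
  'f': [0/1 + 1/1*2/5, 0/1 + 1/1*1/2) = [2/5, 1/2)
  'd': [0/1 + 1/1*1/2, 0/1 + 1/1*1/1) = [1/2, 1/1) <- contains code 133/200
  emit 'd', narrow to [1/2, 1/1)
Step 2: interval [1/2, 1/1), width = 1/1 - 1/2 = 1/2
  'c': [1/2 + 1/2*0/1, 1/2 + 1/2*1/5) = [1/2, 3/5)
  'a': [1/2 + 1/2*1/5, 1/2 + 1/2*2/5) = [3/5, 7/10) <- contains code 133/200
  'f': [1/2 + 1/2*2/5, 1/2 + 1/2*1/2) = [7/10, 3/4)
  'd': [1/2 + 1/2*1/2, 1/2 + 1/2*1/1) = [3/4, 1/1)
  emit 'a', narrow to [3/5, 7/10)
Step 3: interval [3/5, 7/10), width = 7/10 - 3/5 = 1/10
  'c': [3/5 + 1/10*0/1, 3/5 + 1/10*1/5) = [3/5, 31/50)
  'a': [3/5 + 1/10*1/5, 3/5 + 1/10*2/5) = [31/50, 16/25)
  'f': [3/5 + 1/10*2/5, 3/5 + 1/10*1/2) = [16/25, 13/20)
  'd': [3/5 + 1/10*1/2, 3/5 + 1/10*1/1) = [13/20, 7/10) <- contains code 133/200
  emit 'd', narrow to [13/20, 7/10)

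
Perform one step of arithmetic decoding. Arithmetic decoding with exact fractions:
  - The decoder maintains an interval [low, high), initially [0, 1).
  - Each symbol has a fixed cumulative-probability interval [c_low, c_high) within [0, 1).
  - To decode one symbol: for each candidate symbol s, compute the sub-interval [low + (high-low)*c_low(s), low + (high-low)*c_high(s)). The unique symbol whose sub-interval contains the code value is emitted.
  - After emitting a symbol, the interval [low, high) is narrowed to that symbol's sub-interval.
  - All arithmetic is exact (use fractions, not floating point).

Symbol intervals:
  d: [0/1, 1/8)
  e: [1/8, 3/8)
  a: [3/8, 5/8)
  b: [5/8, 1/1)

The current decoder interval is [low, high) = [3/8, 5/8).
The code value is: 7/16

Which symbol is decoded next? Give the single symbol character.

Interval width = high − low = 5/8 − 3/8 = 1/4
Scaled code = (code − low) / width = (7/16 − 3/8) / 1/4 = 1/4
  d: [0/1, 1/8) 
  e: [1/8, 3/8) ← scaled code falls here ✓
  a: [3/8, 5/8) 
  b: [5/8, 1/1) 

Answer: e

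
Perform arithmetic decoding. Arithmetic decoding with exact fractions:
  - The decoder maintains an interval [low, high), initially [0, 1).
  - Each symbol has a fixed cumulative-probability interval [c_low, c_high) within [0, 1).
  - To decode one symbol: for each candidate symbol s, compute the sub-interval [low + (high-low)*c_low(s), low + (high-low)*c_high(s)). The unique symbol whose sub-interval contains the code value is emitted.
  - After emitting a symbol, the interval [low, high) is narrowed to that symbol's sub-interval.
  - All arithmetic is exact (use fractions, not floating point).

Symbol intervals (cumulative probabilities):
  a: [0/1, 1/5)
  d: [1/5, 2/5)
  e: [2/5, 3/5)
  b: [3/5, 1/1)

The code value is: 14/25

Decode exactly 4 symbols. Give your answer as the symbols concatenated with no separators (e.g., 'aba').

Step 1: interval [0/1, 1/1), width = 1/1 - 0/1 = 1/1
  'a': [0/1 + 1/1*0/1, 0/1 + 1/1*1/5) = [0/1, 1/5)
  'd': [0/1 + 1/1*1/5, 0/1 + 1/1*2/5) = [1/5, 2/5)
  'e': [0/1 + 1/1*2/5, 0/1 + 1/1*3/5) = [2/5, 3/5) <- contains code 14/25
  'b': [0/1 + 1/1*3/5, 0/1 + 1/1*1/1) = [3/5, 1/1)
  emit 'e', narrow to [2/5, 3/5)
Step 2: interval [2/5, 3/5), width = 3/5 - 2/5 = 1/5
  'a': [2/5 + 1/5*0/1, 2/5 + 1/5*1/5) = [2/5, 11/25)
  'd': [2/5 + 1/5*1/5, 2/5 + 1/5*2/5) = [11/25, 12/25)
  'e': [2/5 + 1/5*2/5, 2/5 + 1/5*3/5) = [12/25, 13/25)
  'b': [2/5 + 1/5*3/5, 2/5 + 1/5*1/1) = [13/25, 3/5) <- contains code 14/25
  emit 'b', narrow to [13/25, 3/5)
Step 3: interval [13/25, 3/5), width = 3/5 - 13/25 = 2/25
  'a': [13/25 + 2/25*0/1, 13/25 + 2/25*1/5) = [13/25, 67/125)
  'd': [13/25 + 2/25*1/5, 13/25 + 2/25*2/5) = [67/125, 69/125)
  'e': [13/25 + 2/25*2/5, 13/25 + 2/25*3/5) = [69/125, 71/125) <- contains code 14/25
  'b': [13/25 + 2/25*3/5, 13/25 + 2/25*1/1) = [71/125, 3/5)
  emit 'e', narrow to [69/125, 71/125)
Step 4: interval [69/125, 71/125), width = 71/125 - 69/125 = 2/125
  'a': [69/125 + 2/125*0/1, 69/125 + 2/125*1/5) = [69/125, 347/625)
  'd': [69/125 + 2/125*1/5, 69/125 + 2/125*2/5) = [347/625, 349/625)
  'e': [69/125 + 2/125*2/5, 69/125 + 2/125*3/5) = [349/625, 351/625) <- contains code 14/25
  'b': [69/125 + 2/125*3/5, 69/125 + 2/125*1/1) = [351/625, 71/125)
  emit 'e', narrow to [349/625, 351/625)

Answer: ebee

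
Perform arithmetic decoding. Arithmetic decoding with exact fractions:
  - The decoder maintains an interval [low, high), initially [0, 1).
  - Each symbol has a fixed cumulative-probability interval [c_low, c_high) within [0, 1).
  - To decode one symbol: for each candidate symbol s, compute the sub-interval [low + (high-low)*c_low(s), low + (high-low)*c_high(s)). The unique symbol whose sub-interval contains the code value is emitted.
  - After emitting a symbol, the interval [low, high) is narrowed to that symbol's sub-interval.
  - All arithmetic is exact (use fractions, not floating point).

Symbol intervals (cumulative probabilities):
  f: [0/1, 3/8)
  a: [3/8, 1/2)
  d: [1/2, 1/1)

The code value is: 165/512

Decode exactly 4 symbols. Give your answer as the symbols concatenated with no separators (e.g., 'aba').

Answer: fdda

Derivation:
Step 1: interval [0/1, 1/1), width = 1/1 - 0/1 = 1/1
  'f': [0/1 + 1/1*0/1, 0/1 + 1/1*3/8) = [0/1, 3/8) <- contains code 165/512
  'a': [0/1 + 1/1*3/8, 0/1 + 1/1*1/2) = [3/8, 1/2)
  'd': [0/1 + 1/1*1/2, 0/1 + 1/1*1/1) = [1/2, 1/1)
  emit 'f', narrow to [0/1, 3/8)
Step 2: interval [0/1, 3/8), width = 3/8 - 0/1 = 3/8
  'f': [0/1 + 3/8*0/1, 0/1 + 3/8*3/8) = [0/1, 9/64)
  'a': [0/1 + 3/8*3/8, 0/1 + 3/8*1/2) = [9/64, 3/16)
  'd': [0/1 + 3/8*1/2, 0/1 + 3/8*1/1) = [3/16, 3/8) <- contains code 165/512
  emit 'd', narrow to [3/16, 3/8)
Step 3: interval [3/16, 3/8), width = 3/8 - 3/16 = 3/16
  'f': [3/16 + 3/16*0/1, 3/16 + 3/16*3/8) = [3/16, 33/128)
  'a': [3/16 + 3/16*3/8, 3/16 + 3/16*1/2) = [33/128, 9/32)
  'd': [3/16 + 3/16*1/2, 3/16 + 3/16*1/1) = [9/32, 3/8) <- contains code 165/512
  emit 'd', narrow to [9/32, 3/8)
Step 4: interval [9/32, 3/8), width = 3/8 - 9/32 = 3/32
  'f': [9/32 + 3/32*0/1, 9/32 + 3/32*3/8) = [9/32, 81/256)
  'a': [9/32 + 3/32*3/8, 9/32 + 3/32*1/2) = [81/256, 21/64) <- contains code 165/512
  'd': [9/32 + 3/32*1/2, 9/32 + 3/32*1/1) = [21/64, 3/8)
  emit 'a', narrow to [81/256, 21/64)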